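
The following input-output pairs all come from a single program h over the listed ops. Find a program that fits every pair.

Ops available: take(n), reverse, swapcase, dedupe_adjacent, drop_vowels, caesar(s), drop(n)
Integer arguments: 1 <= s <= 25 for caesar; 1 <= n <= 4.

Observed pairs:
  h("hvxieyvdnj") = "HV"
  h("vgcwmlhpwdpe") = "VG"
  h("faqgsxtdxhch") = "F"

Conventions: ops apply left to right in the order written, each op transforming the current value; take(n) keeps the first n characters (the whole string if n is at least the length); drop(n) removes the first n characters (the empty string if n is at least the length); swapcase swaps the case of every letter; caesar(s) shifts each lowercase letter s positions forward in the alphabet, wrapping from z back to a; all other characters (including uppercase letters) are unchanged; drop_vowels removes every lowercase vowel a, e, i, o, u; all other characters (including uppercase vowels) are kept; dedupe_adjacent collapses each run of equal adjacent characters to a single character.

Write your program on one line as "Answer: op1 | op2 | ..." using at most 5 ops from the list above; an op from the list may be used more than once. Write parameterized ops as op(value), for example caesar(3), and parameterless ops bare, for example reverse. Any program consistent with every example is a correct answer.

take(3) | take(2) | drop_vowels | swapcase

Check, running the answer program on each example:
  "hvxieyvdnj" -> "hvx" -> "hv" -> "hv" -> "HV"
  "vgcwmlhpwdpe" -> "vgc" -> "vg" -> "vg" -> "VG"
  "faqgsxtdxhch" -> "faq" -> "fa" -> "f" -> "F"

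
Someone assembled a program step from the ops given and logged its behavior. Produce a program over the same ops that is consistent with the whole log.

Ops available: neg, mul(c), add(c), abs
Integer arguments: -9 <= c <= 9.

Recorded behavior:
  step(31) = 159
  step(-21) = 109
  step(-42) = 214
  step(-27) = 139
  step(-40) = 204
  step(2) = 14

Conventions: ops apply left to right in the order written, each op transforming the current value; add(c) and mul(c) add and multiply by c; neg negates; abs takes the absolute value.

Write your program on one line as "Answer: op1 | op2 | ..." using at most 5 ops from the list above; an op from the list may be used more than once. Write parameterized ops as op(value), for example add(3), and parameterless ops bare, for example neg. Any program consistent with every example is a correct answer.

abs | mul(-5) | add(-4) | neg

Check, running the answer program on each example:
  31 -> 31 -> -155 -> -159 -> 159
  -21 -> 21 -> -105 -> -109 -> 109
  -42 -> 42 -> -210 -> -214 -> 214
  -27 -> 27 -> -135 -> -139 -> 139
  -40 -> 40 -> -200 -> -204 -> 204
  2 -> 2 -> -10 -> -14 -> 14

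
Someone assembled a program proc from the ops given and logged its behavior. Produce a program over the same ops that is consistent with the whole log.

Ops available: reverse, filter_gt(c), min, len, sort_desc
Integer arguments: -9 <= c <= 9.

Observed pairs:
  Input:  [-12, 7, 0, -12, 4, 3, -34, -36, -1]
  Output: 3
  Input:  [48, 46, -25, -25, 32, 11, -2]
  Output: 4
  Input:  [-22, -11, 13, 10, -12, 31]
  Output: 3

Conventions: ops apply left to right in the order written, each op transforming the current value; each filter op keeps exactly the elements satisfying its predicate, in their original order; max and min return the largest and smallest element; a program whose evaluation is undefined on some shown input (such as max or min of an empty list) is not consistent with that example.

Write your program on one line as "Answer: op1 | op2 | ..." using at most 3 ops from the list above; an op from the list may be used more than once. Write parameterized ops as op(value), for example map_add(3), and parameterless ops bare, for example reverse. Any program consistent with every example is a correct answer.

sort_desc | filter_gt(2) | len

Check, running the answer program on each example:
  [-12, 7, 0, -12, 4, 3, -34, -36, -1] -> [7, 4, 3, 0, -1, -12, -12, -34, -36] -> [7, 4, 3] -> 3
  [48, 46, -25, -25, 32, 11, -2] -> [48, 46, 32, 11, -2, -25, -25] -> [48, 46, 32, 11] -> 4
  [-22, -11, 13, 10, -12, 31] -> [31, 13, 10, -11, -12, -22] -> [31, 13, 10] -> 3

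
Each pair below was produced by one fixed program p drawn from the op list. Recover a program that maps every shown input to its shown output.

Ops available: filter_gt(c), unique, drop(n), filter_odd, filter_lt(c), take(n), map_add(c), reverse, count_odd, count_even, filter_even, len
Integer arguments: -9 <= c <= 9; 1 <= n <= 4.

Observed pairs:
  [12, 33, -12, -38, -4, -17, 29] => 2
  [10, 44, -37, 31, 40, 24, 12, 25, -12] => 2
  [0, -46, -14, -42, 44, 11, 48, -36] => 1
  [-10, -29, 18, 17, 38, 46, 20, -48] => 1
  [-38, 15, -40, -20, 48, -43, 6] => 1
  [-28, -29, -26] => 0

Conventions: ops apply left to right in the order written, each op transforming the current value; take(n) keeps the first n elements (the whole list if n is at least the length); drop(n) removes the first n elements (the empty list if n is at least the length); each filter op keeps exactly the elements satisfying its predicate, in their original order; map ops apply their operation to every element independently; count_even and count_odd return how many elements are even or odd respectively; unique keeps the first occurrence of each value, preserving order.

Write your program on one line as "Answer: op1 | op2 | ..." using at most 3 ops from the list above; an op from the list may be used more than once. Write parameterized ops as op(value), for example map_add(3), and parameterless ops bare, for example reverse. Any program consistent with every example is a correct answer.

drop(1) | filter_gt(7) | count_odd

Check, running the answer program on each example:
  [12, 33, -12, -38, -4, -17, 29] -> [33, -12, -38, -4, -17, 29] -> [33, 29] -> 2
  [10, 44, -37, 31, 40, 24, 12, 25, -12] -> [44, -37, 31, 40, 24, 12, 25, -12] -> [44, 31, 40, 24, 12, 25] -> 2
  [0, -46, -14, -42, 44, 11, 48, -36] -> [-46, -14, -42, 44, 11, 48, -36] -> [44, 11, 48] -> 1
  [-10, -29, 18, 17, 38, 46, 20, -48] -> [-29, 18, 17, 38, 46, 20, -48] -> [18, 17, 38, 46, 20] -> 1
  [-38, 15, -40, -20, 48, -43, 6] -> [15, -40, -20, 48, -43, 6] -> [15, 48] -> 1
  [-28, -29, -26] -> [-29, -26] -> [] -> 0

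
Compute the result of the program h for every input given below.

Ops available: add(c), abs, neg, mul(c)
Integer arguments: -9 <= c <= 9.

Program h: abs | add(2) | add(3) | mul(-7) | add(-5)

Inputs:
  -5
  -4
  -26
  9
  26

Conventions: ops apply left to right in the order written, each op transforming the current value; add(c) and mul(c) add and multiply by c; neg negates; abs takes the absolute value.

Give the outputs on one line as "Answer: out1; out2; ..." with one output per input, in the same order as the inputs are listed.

-75; -68; -222; -103; -222

Execution, op by op:
  -5 -> 5 -> 7 -> 10 -> -70 -> -75
  -4 -> 4 -> 6 -> 9 -> -63 -> -68
  -26 -> 26 -> 28 -> 31 -> -217 -> -222
  9 -> 9 -> 11 -> 14 -> -98 -> -103
  26 -> 26 -> 28 -> 31 -> -217 -> -222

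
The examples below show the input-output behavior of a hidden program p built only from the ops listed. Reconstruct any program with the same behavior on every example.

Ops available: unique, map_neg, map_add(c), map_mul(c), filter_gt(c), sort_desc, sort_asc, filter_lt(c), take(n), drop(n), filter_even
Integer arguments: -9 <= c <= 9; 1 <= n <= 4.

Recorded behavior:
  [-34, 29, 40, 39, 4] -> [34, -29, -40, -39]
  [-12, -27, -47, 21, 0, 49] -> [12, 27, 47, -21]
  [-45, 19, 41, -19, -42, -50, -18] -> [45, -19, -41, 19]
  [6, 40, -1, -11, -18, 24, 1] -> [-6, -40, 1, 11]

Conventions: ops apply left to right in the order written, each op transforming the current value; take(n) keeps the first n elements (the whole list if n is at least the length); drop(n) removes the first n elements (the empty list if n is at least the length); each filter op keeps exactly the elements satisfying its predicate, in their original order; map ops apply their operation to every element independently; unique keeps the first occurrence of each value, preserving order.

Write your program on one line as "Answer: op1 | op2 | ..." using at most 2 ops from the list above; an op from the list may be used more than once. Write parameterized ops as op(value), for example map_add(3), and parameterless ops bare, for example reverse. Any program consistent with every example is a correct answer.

map_neg | take(4)

Check, running the answer program on each example:
  [-34, 29, 40, 39, 4] -> [34, -29, -40, -39, -4] -> [34, -29, -40, -39]
  [-12, -27, -47, 21, 0, 49] -> [12, 27, 47, -21, 0, -49] -> [12, 27, 47, -21]
  [-45, 19, 41, -19, -42, -50, -18] -> [45, -19, -41, 19, 42, 50, 18] -> [45, -19, -41, 19]
  [6, 40, -1, -11, -18, 24, 1] -> [-6, -40, 1, 11, 18, -24, -1] -> [-6, -40, 1, 11]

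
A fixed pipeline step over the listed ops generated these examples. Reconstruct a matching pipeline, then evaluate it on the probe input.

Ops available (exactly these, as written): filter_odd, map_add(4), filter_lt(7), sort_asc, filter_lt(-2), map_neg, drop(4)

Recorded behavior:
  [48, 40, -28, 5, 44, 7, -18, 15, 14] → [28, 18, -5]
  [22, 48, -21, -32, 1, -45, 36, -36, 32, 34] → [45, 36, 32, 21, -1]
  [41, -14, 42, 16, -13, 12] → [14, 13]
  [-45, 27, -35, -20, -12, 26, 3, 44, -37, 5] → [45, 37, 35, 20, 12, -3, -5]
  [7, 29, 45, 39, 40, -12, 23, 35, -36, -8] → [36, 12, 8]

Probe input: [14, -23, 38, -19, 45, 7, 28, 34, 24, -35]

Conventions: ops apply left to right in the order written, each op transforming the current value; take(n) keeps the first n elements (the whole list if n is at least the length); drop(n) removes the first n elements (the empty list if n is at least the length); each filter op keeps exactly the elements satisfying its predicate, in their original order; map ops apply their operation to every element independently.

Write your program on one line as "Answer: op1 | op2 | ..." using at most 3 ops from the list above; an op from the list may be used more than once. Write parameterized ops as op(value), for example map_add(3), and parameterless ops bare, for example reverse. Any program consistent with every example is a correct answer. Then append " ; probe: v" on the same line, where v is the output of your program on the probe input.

sort_asc | filter_lt(7) | map_neg ; probe: [35, 23, 19]

Check, running the answer program on each example:
  [48, 40, -28, 5, 44, 7, -18, 15, 14] -> [-28, -18, 5, 7, 14, 15, 40, 44, 48] -> [-28, -18, 5] -> [28, 18, -5]
  [22, 48, -21, -32, 1, -45, 36, -36, 32, 34] -> [-45, -36, -32, -21, 1, 22, 32, 34, 36, 48] -> [-45, -36, -32, -21, 1] -> [45, 36, 32, 21, -1]
  [41, -14, 42, 16, -13, 12] -> [-14, -13, 12, 16, 41, 42] -> [-14, -13] -> [14, 13]
  [-45, 27, -35, -20, -12, 26, 3, 44, -37, 5] -> [-45, -37, -35, -20, -12, 3, 5, 26, 27, 44] -> [-45, -37, -35, -20, -12, 3, 5] -> [45, 37, 35, 20, 12, -3, -5]
  [7, 29, 45, 39, 40, -12, 23, 35, -36, -8] -> [-36, -12, -8, 7, 23, 29, 35, 39, 40, 45] -> [-36, -12, -8] -> [36, 12, 8]
  probe: [14, -23, 38, -19, 45, 7, 28, 34, 24, -35] -> [-35, -23, -19, 7, 14, 24, 28, 34, 38, 45] -> [-35, -23, -19] -> [35, 23, 19]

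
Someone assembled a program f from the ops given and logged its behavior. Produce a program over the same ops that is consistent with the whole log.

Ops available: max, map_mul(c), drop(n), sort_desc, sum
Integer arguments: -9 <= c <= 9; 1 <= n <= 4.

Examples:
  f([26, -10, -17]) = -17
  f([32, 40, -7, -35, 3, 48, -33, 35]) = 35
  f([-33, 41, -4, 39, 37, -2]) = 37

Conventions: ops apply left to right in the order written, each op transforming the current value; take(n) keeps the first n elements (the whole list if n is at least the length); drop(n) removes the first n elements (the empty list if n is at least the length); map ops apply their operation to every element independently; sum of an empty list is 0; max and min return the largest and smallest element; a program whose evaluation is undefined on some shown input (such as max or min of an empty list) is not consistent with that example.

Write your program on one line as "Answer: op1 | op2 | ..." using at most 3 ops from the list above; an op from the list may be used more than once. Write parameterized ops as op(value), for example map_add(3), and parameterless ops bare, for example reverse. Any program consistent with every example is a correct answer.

sort_desc | drop(2) | max

Check, running the answer program on each example:
  [26, -10, -17] -> [26, -10, -17] -> [-17] -> -17
  [32, 40, -7, -35, 3, 48, -33, 35] -> [48, 40, 35, 32, 3, -7, -33, -35] -> [35, 32, 3, -7, -33, -35] -> 35
  [-33, 41, -4, 39, 37, -2] -> [41, 39, 37, -2, -4, -33] -> [37, -2, -4, -33] -> 37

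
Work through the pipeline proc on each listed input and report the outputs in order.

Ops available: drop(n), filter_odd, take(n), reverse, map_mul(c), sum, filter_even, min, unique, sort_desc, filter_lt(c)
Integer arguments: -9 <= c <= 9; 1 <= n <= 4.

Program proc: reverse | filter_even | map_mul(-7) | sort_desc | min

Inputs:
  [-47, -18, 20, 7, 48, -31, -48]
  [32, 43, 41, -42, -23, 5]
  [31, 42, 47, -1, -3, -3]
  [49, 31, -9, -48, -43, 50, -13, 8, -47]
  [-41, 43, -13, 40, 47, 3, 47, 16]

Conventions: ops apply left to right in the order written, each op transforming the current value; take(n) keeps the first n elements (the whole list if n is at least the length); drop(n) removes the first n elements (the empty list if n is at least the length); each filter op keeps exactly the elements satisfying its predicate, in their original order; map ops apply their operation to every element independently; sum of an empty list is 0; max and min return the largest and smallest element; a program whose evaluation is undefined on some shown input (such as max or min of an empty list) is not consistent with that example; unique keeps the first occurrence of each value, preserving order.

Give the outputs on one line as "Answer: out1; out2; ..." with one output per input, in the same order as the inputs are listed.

Execution, op by op:
  [-47, -18, 20, 7, 48, -31, -48] -> [-48, -31, 48, 7, 20, -18, -47] -> [-48, 48, 20, -18] -> [336, -336, -140, 126] -> [336, 126, -140, -336] -> -336
  [32, 43, 41, -42, -23, 5] -> [5, -23, -42, 41, 43, 32] -> [-42, 32] -> [294, -224] -> [294, -224] -> -224
  [31, 42, 47, -1, -3, -3] -> [-3, -3, -1, 47, 42, 31] -> [42] -> [-294] -> [-294] -> -294
  [49, 31, -9, -48, -43, 50, -13, 8, -47] -> [-47, 8, -13, 50, -43, -48, -9, 31, 49] -> [8, 50, -48] -> [-56, -350, 336] -> [336, -56, -350] -> -350
  [-41, 43, -13, 40, 47, 3, 47, 16] -> [16, 47, 3, 47, 40, -13, 43, -41] -> [16, 40] -> [-112, -280] -> [-112, -280] -> -280

-336; -224; -294; -350; -280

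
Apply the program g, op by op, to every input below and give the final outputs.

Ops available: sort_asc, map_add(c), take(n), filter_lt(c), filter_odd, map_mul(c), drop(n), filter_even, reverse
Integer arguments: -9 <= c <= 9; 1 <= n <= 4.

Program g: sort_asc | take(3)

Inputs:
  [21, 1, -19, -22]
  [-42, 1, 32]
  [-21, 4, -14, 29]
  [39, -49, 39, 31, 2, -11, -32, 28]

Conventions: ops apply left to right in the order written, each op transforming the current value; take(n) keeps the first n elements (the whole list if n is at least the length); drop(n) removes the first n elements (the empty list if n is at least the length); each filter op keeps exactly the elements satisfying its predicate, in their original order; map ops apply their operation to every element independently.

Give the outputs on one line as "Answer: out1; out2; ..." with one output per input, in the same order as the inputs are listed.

Execution, op by op:
  [21, 1, -19, -22] -> [-22, -19, 1, 21] -> [-22, -19, 1]
  [-42, 1, 32] -> [-42, 1, 32] -> [-42, 1, 32]
  [-21, 4, -14, 29] -> [-21, -14, 4, 29] -> [-21, -14, 4]
  [39, -49, 39, 31, 2, -11, -32, 28] -> [-49, -32, -11, 2, 28, 31, 39, 39] -> [-49, -32, -11]

[-22, -19, 1]; [-42, 1, 32]; [-21, -14, 4]; [-49, -32, -11]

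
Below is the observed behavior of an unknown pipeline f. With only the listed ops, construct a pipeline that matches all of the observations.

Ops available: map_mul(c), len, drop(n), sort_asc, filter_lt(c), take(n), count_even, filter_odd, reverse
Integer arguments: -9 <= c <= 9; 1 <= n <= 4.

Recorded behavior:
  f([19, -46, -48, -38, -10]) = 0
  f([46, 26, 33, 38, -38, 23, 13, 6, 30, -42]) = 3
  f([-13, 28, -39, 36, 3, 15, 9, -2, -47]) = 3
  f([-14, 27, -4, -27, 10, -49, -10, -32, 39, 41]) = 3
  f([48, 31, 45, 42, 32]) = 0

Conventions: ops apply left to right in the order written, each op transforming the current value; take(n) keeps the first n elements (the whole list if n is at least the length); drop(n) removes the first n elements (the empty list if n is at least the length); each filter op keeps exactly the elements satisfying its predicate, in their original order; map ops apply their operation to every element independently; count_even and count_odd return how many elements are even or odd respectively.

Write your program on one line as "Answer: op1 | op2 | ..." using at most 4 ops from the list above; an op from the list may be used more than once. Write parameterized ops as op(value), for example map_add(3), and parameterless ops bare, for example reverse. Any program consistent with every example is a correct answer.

drop(1) | drop(4) | take(3) | len

Check, running the answer program on each example:
  [19, -46, -48, -38, -10] -> [-46, -48, -38, -10] -> [] -> [] -> 0
  [46, 26, 33, 38, -38, 23, 13, 6, 30, -42] -> [26, 33, 38, -38, 23, 13, 6, 30, -42] -> [23, 13, 6, 30, -42] -> [23, 13, 6] -> 3
  [-13, 28, -39, 36, 3, 15, 9, -2, -47] -> [28, -39, 36, 3, 15, 9, -2, -47] -> [15, 9, -2, -47] -> [15, 9, -2] -> 3
  [-14, 27, -4, -27, 10, -49, -10, -32, 39, 41] -> [27, -4, -27, 10, -49, -10, -32, 39, 41] -> [-49, -10, -32, 39, 41] -> [-49, -10, -32] -> 3
  [48, 31, 45, 42, 32] -> [31, 45, 42, 32] -> [] -> [] -> 0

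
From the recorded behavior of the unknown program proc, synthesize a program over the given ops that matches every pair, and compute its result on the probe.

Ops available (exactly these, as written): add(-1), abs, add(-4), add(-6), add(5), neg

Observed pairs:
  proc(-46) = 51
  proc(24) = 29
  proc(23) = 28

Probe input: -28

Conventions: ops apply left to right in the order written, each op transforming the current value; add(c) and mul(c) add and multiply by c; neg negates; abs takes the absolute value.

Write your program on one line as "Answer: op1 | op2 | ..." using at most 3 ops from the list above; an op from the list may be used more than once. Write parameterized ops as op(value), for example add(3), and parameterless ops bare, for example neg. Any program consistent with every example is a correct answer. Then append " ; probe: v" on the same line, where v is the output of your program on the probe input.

abs | add(5) ; probe: 33

Check, running the answer program on each example:
  -46 -> 46 -> 51
  24 -> 24 -> 29
  23 -> 23 -> 28
  probe: -28 -> 28 -> 33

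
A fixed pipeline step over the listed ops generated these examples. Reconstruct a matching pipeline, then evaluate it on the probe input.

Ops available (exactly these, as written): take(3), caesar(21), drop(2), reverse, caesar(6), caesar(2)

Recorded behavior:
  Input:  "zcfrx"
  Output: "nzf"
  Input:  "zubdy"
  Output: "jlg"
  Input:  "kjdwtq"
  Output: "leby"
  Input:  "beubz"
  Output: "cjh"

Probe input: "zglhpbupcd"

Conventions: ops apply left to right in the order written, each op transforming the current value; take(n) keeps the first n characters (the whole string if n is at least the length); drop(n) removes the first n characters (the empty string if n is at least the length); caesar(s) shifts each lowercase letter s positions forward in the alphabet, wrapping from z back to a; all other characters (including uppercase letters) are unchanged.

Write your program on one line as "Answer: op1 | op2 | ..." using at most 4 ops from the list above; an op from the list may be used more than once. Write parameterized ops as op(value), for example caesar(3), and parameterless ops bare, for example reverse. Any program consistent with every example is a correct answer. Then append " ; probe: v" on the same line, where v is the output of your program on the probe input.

caesar(6) | caesar(2) | drop(2) ; probe: "tpxjcxkl"

Check, running the answer program on each example:
  "zcfrx" -> "filxd" -> "hknzf" -> "nzf"
  "zubdy" -> "fahje" -> "hcjlg" -> "jlg"
  "kjdwtq" -> "qpjczw" -> "srleby" -> "leby"
  "beubz" -> "hkahf" -> "jmcjh" -> "cjh"
  probe: "zglhpbupcd" -> "fmrnvhavij" -> "hotpxjcxkl" -> "tpxjcxkl"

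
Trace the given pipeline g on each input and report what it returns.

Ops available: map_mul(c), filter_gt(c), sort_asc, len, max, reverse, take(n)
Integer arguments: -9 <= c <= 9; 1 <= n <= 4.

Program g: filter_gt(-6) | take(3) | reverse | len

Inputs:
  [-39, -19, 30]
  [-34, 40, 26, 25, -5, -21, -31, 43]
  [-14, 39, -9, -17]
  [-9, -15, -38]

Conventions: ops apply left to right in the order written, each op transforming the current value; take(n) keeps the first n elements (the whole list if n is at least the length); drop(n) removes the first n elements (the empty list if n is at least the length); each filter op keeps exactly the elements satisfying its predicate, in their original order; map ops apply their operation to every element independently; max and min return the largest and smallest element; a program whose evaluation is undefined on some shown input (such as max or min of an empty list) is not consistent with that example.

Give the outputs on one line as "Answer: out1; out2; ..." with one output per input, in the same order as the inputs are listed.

1; 3; 1; 0

Execution, op by op:
  [-39, -19, 30] -> [30] -> [30] -> [30] -> 1
  [-34, 40, 26, 25, -5, -21, -31, 43] -> [40, 26, 25, -5, 43] -> [40, 26, 25] -> [25, 26, 40] -> 3
  [-14, 39, -9, -17] -> [39] -> [39] -> [39] -> 1
  [-9, -15, -38] -> [] -> [] -> [] -> 0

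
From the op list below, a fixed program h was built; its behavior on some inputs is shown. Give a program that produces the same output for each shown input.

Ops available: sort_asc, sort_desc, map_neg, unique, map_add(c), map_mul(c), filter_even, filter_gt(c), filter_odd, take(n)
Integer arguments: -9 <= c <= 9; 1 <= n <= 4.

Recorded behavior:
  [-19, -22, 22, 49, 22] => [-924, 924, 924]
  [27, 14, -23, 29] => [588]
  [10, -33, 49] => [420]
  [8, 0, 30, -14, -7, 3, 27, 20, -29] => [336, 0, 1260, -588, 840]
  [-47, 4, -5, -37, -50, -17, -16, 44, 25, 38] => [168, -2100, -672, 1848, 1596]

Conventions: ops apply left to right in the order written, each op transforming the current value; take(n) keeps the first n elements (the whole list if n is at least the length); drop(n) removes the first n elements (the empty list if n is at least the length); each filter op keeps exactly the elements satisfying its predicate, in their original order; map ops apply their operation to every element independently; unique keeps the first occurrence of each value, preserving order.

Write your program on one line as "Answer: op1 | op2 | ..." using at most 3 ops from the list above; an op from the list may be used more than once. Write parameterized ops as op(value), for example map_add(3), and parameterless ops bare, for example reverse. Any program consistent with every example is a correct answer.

map_mul(7) | filter_even | map_mul(6)

Check, running the answer program on each example:
  [-19, -22, 22, 49, 22] -> [-133, -154, 154, 343, 154] -> [-154, 154, 154] -> [-924, 924, 924]
  [27, 14, -23, 29] -> [189, 98, -161, 203] -> [98] -> [588]
  [10, -33, 49] -> [70, -231, 343] -> [70] -> [420]
  [8, 0, 30, -14, -7, 3, 27, 20, -29] -> [56, 0, 210, -98, -49, 21, 189, 140, -203] -> [56, 0, 210, -98, 140] -> [336, 0, 1260, -588, 840]
  [-47, 4, -5, -37, -50, -17, -16, 44, 25, 38] -> [-329, 28, -35, -259, -350, -119, -112, 308, 175, 266] -> [28, -350, -112, 308, 266] -> [168, -2100, -672, 1848, 1596]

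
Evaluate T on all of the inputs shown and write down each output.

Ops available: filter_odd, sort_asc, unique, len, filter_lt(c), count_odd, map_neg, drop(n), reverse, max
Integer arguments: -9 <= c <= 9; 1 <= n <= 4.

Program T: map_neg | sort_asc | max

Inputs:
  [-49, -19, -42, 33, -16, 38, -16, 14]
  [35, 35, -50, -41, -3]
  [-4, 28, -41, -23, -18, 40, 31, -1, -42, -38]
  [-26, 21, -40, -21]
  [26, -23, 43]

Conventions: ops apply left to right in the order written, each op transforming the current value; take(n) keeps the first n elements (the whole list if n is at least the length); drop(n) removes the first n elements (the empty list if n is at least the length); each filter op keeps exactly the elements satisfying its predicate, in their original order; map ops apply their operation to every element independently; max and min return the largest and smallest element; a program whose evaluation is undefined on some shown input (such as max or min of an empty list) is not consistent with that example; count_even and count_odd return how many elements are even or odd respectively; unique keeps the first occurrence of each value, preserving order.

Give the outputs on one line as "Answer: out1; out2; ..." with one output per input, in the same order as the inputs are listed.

Execution, op by op:
  [-49, -19, -42, 33, -16, 38, -16, 14] -> [49, 19, 42, -33, 16, -38, 16, -14] -> [-38, -33, -14, 16, 16, 19, 42, 49] -> 49
  [35, 35, -50, -41, -3] -> [-35, -35, 50, 41, 3] -> [-35, -35, 3, 41, 50] -> 50
  [-4, 28, -41, -23, -18, 40, 31, -1, -42, -38] -> [4, -28, 41, 23, 18, -40, -31, 1, 42, 38] -> [-40, -31, -28, 1, 4, 18, 23, 38, 41, 42] -> 42
  [-26, 21, -40, -21] -> [26, -21, 40, 21] -> [-21, 21, 26, 40] -> 40
  [26, -23, 43] -> [-26, 23, -43] -> [-43, -26, 23] -> 23

49; 50; 42; 40; 23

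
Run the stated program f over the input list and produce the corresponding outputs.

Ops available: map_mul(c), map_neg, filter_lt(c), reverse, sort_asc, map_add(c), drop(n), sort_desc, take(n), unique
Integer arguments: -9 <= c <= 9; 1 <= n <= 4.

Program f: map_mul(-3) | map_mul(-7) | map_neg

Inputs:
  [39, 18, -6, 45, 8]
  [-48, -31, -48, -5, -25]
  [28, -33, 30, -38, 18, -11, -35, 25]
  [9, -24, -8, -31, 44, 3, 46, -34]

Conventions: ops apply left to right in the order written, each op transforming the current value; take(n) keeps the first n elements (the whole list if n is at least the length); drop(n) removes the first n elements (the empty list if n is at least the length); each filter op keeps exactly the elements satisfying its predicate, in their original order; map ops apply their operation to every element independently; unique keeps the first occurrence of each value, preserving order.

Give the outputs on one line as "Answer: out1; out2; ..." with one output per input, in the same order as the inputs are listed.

[-819, -378, 126, -945, -168]; [1008, 651, 1008, 105, 525]; [-588, 693, -630, 798, -378, 231, 735, -525]; [-189, 504, 168, 651, -924, -63, -966, 714]

Execution, op by op:
  [39, 18, -6, 45, 8] -> [-117, -54, 18, -135, -24] -> [819, 378, -126, 945, 168] -> [-819, -378, 126, -945, -168]
  [-48, -31, -48, -5, -25] -> [144, 93, 144, 15, 75] -> [-1008, -651, -1008, -105, -525] -> [1008, 651, 1008, 105, 525]
  [28, -33, 30, -38, 18, -11, -35, 25] -> [-84, 99, -90, 114, -54, 33, 105, -75] -> [588, -693, 630, -798, 378, -231, -735, 525] -> [-588, 693, -630, 798, -378, 231, 735, -525]
  [9, -24, -8, -31, 44, 3, 46, -34] -> [-27, 72, 24, 93, -132, -9, -138, 102] -> [189, -504, -168, -651, 924, 63, 966, -714] -> [-189, 504, 168, 651, -924, -63, -966, 714]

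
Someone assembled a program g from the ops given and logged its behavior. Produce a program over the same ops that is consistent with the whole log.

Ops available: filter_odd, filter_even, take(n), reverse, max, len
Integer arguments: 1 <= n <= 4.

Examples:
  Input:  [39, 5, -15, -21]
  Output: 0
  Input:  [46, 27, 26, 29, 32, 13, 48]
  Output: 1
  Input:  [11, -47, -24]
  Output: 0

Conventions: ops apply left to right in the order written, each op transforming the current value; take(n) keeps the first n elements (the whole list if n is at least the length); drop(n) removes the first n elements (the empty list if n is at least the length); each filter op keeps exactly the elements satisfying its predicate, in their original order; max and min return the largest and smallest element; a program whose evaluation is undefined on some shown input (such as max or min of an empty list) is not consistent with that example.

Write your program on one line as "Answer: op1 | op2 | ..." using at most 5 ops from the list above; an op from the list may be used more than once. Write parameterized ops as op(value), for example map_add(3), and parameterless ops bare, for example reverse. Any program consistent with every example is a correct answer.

take(3) | take(2) | filter_even | len

Check, running the answer program on each example:
  [39, 5, -15, -21] -> [39, 5, -15] -> [39, 5] -> [] -> 0
  [46, 27, 26, 29, 32, 13, 48] -> [46, 27, 26] -> [46, 27] -> [46] -> 1
  [11, -47, -24] -> [11, -47, -24] -> [11, -47] -> [] -> 0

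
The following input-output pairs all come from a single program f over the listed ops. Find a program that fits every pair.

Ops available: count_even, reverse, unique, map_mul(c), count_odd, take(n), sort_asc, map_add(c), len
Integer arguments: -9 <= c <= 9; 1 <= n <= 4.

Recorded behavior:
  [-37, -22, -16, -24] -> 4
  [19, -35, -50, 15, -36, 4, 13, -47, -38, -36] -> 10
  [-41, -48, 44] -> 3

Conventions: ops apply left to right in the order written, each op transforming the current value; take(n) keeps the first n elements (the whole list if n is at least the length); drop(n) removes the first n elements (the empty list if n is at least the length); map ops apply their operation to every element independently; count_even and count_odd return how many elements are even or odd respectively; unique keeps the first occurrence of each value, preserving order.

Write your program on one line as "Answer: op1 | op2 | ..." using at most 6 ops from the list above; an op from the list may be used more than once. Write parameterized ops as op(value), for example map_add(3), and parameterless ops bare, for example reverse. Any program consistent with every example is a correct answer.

map_add(-4) | sort_asc | map_mul(-8) | map_mul(5) | count_even

Check, running the answer program on each example:
  [-37, -22, -16, -24] -> [-41, -26, -20, -28] -> [-41, -28, -26, -20] -> [328, 224, 208, 160] -> [1640, 1120, 1040, 800] -> 4
  [19, -35, -50, 15, -36, 4, 13, -47, -38, -36] -> [15, -39, -54, 11, -40, 0, 9, -51, -42, -40] -> [-54, -51, -42, -40, -40, -39, 0, 9, 11, 15] -> [432, 408, 336, 320, 320, 312, 0, -72, -88, -120] -> [2160, 2040, 1680, 1600, 1600, 1560, 0, -360, -440, -600] -> 10
  [-41, -48, 44] -> [-45, -52, 40] -> [-52, -45, 40] -> [416, 360, -320] -> [2080, 1800, -1600] -> 3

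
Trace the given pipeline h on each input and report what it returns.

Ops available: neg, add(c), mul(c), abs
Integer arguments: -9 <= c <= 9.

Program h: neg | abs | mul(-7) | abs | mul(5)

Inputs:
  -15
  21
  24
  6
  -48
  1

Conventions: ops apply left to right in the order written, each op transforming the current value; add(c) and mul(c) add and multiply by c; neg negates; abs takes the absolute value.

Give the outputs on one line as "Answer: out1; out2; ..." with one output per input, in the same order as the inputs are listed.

Execution, op by op:
  -15 -> 15 -> 15 -> -105 -> 105 -> 525
  21 -> -21 -> 21 -> -147 -> 147 -> 735
  24 -> -24 -> 24 -> -168 -> 168 -> 840
  6 -> -6 -> 6 -> -42 -> 42 -> 210
  -48 -> 48 -> 48 -> -336 -> 336 -> 1680
  1 -> -1 -> 1 -> -7 -> 7 -> 35

525; 735; 840; 210; 1680; 35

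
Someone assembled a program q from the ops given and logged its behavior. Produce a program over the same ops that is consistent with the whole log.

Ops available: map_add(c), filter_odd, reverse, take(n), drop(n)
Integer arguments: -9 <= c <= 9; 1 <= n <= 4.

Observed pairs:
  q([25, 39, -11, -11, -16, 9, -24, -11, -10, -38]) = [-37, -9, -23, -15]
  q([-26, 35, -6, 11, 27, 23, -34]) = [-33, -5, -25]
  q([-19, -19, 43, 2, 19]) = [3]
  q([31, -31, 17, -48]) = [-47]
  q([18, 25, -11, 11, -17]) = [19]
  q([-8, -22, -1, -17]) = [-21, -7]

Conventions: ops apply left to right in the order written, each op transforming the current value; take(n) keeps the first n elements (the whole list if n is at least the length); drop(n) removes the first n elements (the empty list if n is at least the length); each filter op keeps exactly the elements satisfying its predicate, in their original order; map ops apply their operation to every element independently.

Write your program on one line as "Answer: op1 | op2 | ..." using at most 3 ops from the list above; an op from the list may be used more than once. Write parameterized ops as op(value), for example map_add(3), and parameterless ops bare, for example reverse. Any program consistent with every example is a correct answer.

map_add(1) | filter_odd | reverse

Check, running the answer program on each example:
  [25, 39, -11, -11, -16, 9, -24, -11, -10, -38] -> [26, 40, -10, -10, -15, 10, -23, -10, -9, -37] -> [-15, -23, -9, -37] -> [-37, -9, -23, -15]
  [-26, 35, -6, 11, 27, 23, -34] -> [-25, 36, -5, 12, 28, 24, -33] -> [-25, -5, -33] -> [-33, -5, -25]
  [-19, -19, 43, 2, 19] -> [-18, -18, 44, 3, 20] -> [3] -> [3]
  [31, -31, 17, -48] -> [32, -30, 18, -47] -> [-47] -> [-47]
  [18, 25, -11, 11, -17] -> [19, 26, -10, 12, -16] -> [19] -> [19]
  [-8, -22, -1, -17] -> [-7, -21, 0, -16] -> [-7, -21] -> [-21, -7]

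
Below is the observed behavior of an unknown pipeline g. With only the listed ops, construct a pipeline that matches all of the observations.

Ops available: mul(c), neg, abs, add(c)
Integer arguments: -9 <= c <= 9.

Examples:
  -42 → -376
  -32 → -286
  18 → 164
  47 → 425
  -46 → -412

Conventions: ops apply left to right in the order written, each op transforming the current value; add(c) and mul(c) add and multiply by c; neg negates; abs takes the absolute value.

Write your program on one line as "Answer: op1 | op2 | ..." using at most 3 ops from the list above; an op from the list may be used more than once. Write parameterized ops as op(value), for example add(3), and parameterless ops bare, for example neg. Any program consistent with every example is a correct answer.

mul(9) | add(2)

Check, running the answer program on each example:
  -42 -> -378 -> -376
  -32 -> -288 -> -286
  18 -> 162 -> 164
  47 -> 423 -> 425
  -46 -> -414 -> -412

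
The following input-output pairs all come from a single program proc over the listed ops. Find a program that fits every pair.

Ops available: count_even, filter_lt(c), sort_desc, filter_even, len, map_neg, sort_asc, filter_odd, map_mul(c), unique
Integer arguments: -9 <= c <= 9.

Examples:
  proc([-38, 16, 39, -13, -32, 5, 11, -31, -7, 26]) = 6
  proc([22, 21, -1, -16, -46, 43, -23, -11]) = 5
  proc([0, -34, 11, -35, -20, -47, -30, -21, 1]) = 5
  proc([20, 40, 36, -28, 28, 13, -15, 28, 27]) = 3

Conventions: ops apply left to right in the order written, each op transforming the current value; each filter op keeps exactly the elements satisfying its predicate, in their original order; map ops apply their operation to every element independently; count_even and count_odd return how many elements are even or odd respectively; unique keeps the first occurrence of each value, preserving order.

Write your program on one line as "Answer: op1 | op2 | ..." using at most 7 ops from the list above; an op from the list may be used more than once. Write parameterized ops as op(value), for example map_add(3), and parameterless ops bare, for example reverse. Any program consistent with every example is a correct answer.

sort_desc | filter_odd | map_mul(-2) | sort_desc | map_mul(4) | len

Check, running the answer program on each example:
  [-38, 16, 39, -13, -32, 5, 11, -31, -7, 26] -> [39, 26, 16, 11, 5, -7, -13, -31, -32, -38] -> [39, 11, 5, -7, -13, -31] -> [-78, -22, -10, 14, 26, 62] -> [62, 26, 14, -10, -22, -78] -> [248, 104, 56, -40, -88, -312] -> 6
  [22, 21, -1, -16, -46, 43, -23, -11] -> [43, 22, 21, -1, -11, -16, -23, -46] -> [43, 21, -1, -11, -23] -> [-86, -42, 2, 22, 46] -> [46, 22, 2, -42, -86] -> [184, 88, 8, -168, -344] -> 5
  [0, -34, 11, -35, -20, -47, -30, -21, 1] -> [11, 1, 0, -20, -21, -30, -34, -35, -47] -> [11, 1, -21, -35, -47] -> [-22, -2, 42, 70, 94] -> [94, 70, 42, -2, -22] -> [376, 280, 168, -8, -88] -> 5
  [20, 40, 36, -28, 28, 13, -15, 28, 27] -> [40, 36, 28, 28, 27, 20, 13, -15, -28] -> [27, 13, -15] -> [-54, -26, 30] -> [30, -26, -54] -> [120, -104, -216] -> 3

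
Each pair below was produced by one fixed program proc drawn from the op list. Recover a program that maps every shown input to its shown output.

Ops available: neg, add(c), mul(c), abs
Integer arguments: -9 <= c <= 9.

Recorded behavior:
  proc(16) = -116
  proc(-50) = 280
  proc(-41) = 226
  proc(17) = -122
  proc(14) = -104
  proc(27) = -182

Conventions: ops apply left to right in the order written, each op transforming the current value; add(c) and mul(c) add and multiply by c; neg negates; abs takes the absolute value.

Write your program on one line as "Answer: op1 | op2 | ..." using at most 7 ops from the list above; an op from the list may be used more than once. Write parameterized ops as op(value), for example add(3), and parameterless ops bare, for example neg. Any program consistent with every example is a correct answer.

add(-1) | add(6) | mul(-3) | neg | add(-5) | mul(-2)

Check, running the answer program on each example:
  16 -> 15 -> 21 -> -63 -> 63 -> 58 -> -116
  -50 -> -51 -> -45 -> 135 -> -135 -> -140 -> 280
  -41 -> -42 -> -36 -> 108 -> -108 -> -113 -> 226
  17 -> 16 -> 22 -> -66 -> 66 -> 61 -> -122
  14 -> 13 -> 19 -> -57 -> 57 -> 52 -> -104
  27 -> 26 -> 32 -> -96 -> 96 -> 91 -> -182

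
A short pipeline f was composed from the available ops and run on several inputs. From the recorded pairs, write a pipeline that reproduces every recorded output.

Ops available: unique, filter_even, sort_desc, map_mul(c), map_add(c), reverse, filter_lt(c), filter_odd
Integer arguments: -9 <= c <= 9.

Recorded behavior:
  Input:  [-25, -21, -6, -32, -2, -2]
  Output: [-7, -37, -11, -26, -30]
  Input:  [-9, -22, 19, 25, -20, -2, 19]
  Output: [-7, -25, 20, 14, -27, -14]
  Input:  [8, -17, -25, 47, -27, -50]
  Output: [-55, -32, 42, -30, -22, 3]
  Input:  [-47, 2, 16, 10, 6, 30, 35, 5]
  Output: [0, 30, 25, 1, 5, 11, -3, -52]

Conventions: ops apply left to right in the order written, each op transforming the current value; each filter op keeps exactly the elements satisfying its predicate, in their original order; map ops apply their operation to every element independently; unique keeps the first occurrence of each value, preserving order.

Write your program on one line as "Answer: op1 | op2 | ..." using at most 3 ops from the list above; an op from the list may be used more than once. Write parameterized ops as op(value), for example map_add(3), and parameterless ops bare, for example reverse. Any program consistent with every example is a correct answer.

map_add(-5) | unique | reverse

Check, running the answer program on each example:
  [-25, -21, -6, -32, -2, -2] -> [-30, -26, -11, -37, -7, -7] -> [-30, -26, -11, -37, -7] -> [-7, -37, -11, -26, -30]
  [-9, -22, 19, 25, -20, -2, 19] -> [-14, -27, 14, 20, -25, -7, 14] -> [-14, -27, 14, 20, -25, -7] -> [-7, -25, 20, 14, -27, -14]
  [8, -17, -25, 47, -27, -50] -> [3, -22, -30, 42, -32, -55] -> [3, -22, -30, 42, -32, -55] -> [-55, -32, 42, -30, -22, 3]
  [-47, 2, 16, 10, 6, 30, 35, 5] -> [-52, -3, 11, 5, 1, 25, 30, 0] -> [-52, -3, 11, 5, 1, 25, 30, 0] -> [0, 30, 25, 1, 5, 11, -3, -52]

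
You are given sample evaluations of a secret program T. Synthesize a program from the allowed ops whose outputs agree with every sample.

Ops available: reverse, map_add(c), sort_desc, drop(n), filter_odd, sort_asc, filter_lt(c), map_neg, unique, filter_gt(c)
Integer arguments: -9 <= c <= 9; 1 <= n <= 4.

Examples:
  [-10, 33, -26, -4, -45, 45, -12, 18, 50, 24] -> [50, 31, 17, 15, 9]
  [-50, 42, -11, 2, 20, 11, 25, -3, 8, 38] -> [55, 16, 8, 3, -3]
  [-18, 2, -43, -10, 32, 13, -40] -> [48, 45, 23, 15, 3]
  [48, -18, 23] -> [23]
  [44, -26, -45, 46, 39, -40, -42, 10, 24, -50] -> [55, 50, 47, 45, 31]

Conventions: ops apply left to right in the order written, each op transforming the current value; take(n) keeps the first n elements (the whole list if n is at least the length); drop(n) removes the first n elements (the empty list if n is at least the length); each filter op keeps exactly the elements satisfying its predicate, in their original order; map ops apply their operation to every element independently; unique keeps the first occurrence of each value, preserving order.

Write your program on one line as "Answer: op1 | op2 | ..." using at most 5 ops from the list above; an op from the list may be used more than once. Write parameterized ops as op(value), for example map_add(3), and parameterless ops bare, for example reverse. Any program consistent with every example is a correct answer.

map_neg | map_add(5) | sort_desc | filter_gt(-5)

Check, running the answer program on each example:
  [-10, 33, -26, -4, -45, 45, -12, 18, 50, 24] -> [10, -33, 26, 4, 45, -45, 12, -18, -50, -24] -> [15, -28, 31, 9, 50, -40, 17, -13, -45, -19] -> [50, 31, 17, 15, 9, -13, -19, -28, -40, -45] -> [50, 31, 17, 15, 9]
  [-50, 42, -11, 2, 20, 11, 25, -3, 8, 38] -> [50, -42, 11, -2, -20, -11, -25, 3, -8, -38] -> [55, -37, 16, 3, -15, -6, -20, 8, -3, -33] -> [55, 16, 8, 3, -3, -6, -15, -20, -33, -37] -> [55, 16, 8, 3, -3]
  [-18, 2, -43, -10, 32, 13, -40] -> [18, -2, 43, 10, -32, -13, 40] -> [23, 3, 48, 15, -27, -8, 45] -> [48, 45, 23, 15, 3, -8, -27] -> [48, 45, 23, 15, 3]
  [48, -18, 23] -> [-48, 18, -23] -> [-43, 23, -18] -> [23, -18, -43] -> [23]
  [44, -26, -45, 46, 39, -40, -42, 10, 24, -50] -> [-44, 26, 45, -46, -39, 40, 42, -10, -24, 50] -> [-39, 31, 50, -41, -34, 45, 47, -5, -19, 55] -> [55, 50, 47, 45, 31, -5, -19, -34, -39, -41] -> [55, 50, 47, 45, 31]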